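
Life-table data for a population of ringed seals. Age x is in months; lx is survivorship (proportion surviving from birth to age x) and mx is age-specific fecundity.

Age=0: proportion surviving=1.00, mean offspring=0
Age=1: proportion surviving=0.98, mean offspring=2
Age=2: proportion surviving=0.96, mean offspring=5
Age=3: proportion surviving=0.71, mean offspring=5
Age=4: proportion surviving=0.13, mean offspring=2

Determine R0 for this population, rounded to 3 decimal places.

10.570

lx·mx by age: 0, 1.96, 4.8, 3.55, 0.26
R0 = Σ lx·mx = 10.57 → 10.570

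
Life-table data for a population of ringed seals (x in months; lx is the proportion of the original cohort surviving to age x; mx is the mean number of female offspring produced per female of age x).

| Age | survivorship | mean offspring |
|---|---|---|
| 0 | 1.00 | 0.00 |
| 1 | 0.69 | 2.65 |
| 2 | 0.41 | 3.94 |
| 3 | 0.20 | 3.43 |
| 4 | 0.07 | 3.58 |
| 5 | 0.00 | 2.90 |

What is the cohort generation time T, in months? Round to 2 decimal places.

1.85

lx·mx: 0, 1.8285, 1.6154, 0.686, 0.2506, 0 → R0 = 4.3805
x·lx·mx: 0, 1.8285, 3.2308, 2.058, 1.0024, 0 → Σ = 8.1197
T = 8.1197 / 4.3805 = 1.853601… → 1.85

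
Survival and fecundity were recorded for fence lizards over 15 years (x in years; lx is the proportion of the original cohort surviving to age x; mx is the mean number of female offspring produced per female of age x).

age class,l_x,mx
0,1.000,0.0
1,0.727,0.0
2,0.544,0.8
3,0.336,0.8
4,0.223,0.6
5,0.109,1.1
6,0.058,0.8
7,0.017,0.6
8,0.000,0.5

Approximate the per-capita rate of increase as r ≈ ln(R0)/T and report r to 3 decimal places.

0.005

R0 = Σ lx·mx = 0 + 0 + 0.4352 + 0.2688 + 0.1338 + 0.1199 + 0.0464 + 0.0102 + 0 = 1.0143
Σ x·lx·mx = 3.1613; T = 3.1613/1.0143 = 3.11673…
r ≈ ln(R0)/T = ln(1.0143)/3.11673… = 0.00456… → 0.005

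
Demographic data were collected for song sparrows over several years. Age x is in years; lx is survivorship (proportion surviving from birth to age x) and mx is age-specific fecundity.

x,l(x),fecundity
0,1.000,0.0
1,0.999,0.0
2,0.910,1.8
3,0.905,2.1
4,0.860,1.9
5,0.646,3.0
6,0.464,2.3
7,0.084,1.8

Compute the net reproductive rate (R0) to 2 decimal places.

8.33

lx·mx by age: 0, 0, 1.638, 1.9005, 1.634, 1.938, 1.0672, 0.1512
R0 = Σ lx·mx = 8.3289 → 8.33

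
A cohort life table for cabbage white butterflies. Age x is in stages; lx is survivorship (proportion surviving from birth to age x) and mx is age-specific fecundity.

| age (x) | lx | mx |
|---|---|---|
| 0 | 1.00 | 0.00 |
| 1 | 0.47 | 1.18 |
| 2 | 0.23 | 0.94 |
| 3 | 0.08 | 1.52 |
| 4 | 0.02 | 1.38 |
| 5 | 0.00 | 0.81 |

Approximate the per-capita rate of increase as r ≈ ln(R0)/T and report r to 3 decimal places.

-0.052

R0 = Σ lx·mx = 0 + 0.5546 + 0.2162 + 0.1216 + 0.0276 + 0 = 0.92
Σ x·lx·mx = 1.4622; T = 1.4622/0.92 = 1.58935…
r ≈ ln(R0)/T = ln(0.92)/1.58935… = -0.05246… → -0.052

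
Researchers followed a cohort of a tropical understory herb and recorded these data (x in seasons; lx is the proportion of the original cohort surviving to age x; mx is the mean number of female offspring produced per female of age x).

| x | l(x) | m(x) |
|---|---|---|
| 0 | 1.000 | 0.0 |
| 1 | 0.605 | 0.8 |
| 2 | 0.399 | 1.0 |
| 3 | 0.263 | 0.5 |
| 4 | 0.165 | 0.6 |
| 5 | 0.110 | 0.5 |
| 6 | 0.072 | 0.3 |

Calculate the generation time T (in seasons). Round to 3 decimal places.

2.081

lx·mx: 0, 0.484, 0.399, 0.1315, 0.099, 0.055, 0.0216 → R0 = 1.1901
x·lx·mx: 0, 0.484, 0.798, 0.3945, 0.396, 0.275, 0.1296 → Σ = 2.4771
T = 2.4771 / 1.1901 = 2.081422… → 2.081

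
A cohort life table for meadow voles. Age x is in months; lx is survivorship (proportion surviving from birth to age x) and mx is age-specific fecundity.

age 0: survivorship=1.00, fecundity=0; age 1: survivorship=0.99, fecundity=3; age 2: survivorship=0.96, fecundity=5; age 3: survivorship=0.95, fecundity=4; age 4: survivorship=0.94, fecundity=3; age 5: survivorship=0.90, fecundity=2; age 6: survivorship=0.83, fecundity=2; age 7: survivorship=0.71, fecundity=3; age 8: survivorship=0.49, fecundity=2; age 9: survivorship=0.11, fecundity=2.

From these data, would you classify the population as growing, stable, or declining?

R0 = Σ lx·mx = 0 + 2.97 + 4.8 + 3.8 + 2.82 + 1.8 + 1.66 + 2.13 + 0.98 + 0.22 = 21.18
R0 > 1, so the population is growing.

growing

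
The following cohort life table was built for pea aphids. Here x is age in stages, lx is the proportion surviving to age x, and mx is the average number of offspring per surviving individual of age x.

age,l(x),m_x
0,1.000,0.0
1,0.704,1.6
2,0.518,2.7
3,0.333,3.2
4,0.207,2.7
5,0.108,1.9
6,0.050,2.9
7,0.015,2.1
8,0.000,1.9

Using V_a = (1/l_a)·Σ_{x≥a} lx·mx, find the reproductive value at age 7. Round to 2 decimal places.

2.10

lx·mx for x ≥ 7: 0.0315, 0 → sum = 0.0315
V_7 = 0.0315 / l_7 = 0.0315 / 0.015 = 2.1 → 2.10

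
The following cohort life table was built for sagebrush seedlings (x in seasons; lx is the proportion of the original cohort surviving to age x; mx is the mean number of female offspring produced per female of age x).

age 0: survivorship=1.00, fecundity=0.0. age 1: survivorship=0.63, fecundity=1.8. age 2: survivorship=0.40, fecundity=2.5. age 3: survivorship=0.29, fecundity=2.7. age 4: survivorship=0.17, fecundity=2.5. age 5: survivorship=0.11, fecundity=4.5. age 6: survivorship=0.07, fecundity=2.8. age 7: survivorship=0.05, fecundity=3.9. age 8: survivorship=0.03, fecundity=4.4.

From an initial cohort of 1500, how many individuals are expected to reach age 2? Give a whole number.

600

Expected survivors = N0 · l_2 = 1500 × 0.40 = 600 → 600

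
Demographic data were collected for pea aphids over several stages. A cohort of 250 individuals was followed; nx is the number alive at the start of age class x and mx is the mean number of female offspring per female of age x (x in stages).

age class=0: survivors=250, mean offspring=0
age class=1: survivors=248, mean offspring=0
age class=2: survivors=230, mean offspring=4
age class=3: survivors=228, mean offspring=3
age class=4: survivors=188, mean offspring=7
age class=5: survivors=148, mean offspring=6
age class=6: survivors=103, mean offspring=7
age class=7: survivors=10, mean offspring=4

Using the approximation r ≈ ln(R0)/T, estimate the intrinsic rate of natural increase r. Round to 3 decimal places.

lx = nx/n0 = nx/250: 1, 0.992, 0.92, 0.912, 0.752, 0.592, 0.412, 0.04
R0 = Σ lx·mx = 0 + 0 + 3.68 + 2.736 + 5.264 + 3.552 + 2.884 + 0.16 = 18.276
Σ x·lx·mx = 72.808; T = 72.808/18.276 = 3.9838…
r ≈ ln(R0)/T = ln(18.276)/3.9838… = 0.72935… → 0.729

0.729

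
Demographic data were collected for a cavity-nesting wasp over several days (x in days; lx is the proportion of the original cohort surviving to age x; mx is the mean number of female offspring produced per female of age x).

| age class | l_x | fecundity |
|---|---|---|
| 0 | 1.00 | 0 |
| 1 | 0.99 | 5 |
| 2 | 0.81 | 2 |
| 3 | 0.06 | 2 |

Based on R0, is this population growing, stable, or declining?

growing

R0 = Σ lx·mx = 0 + 4.95 + 1.62 + 0.12 = 6.69
R0 > 1, so the population is growing.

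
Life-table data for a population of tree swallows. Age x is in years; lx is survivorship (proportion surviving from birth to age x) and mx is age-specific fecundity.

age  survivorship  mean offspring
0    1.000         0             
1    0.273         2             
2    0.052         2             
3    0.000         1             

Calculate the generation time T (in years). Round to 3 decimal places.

lx·mx: 0, 0.546, 0.104, 0 → R0 = 0.65
x·lx·mx: 0, 0.546, 0.208, 0 → Σ = 0.754
T = 0.754 / 0.65 = 1.16 → 1.160

1.160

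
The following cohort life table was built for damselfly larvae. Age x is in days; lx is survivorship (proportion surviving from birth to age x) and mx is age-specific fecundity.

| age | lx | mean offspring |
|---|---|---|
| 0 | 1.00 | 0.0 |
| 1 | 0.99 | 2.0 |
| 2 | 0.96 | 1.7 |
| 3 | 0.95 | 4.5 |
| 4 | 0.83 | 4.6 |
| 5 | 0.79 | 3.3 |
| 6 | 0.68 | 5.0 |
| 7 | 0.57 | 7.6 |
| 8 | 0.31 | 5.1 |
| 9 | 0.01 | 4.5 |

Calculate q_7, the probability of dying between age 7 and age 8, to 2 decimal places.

q_7 = (l_7 − l_8) / l_7 = (0.57 − 0.31) / 0.57
     = 0.26 / 0.57 = 0.45614… → 0.46

0.46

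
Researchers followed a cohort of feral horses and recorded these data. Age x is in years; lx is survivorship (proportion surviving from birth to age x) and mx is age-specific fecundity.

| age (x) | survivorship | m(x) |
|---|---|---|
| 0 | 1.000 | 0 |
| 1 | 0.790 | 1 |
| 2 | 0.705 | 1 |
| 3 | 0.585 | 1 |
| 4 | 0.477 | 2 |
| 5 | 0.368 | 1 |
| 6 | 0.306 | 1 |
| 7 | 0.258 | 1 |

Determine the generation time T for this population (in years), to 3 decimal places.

lx·mx: 0, 0.79, 0.705, 0.585, 0.954, 0.368, 0.306, 0.258 → R0 = 3.966
x·lx·mx: 0, 0.79, 1.41, 1.755, 3.816, 1.84, 1.836, 1.806 → Σ = 13.253
T = 13.253 / 3.966 = 3.341654… → 3.342

3.342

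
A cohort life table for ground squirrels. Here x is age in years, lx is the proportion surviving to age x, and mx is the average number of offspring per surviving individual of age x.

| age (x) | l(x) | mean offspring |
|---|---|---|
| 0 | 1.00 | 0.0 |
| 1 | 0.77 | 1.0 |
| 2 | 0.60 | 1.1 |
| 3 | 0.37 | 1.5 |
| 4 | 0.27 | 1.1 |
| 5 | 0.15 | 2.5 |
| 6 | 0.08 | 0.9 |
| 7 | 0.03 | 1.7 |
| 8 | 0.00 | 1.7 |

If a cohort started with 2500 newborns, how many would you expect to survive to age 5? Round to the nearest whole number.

375

Expected survivors = N0 · l_5 = 2500 × 0.15 = 375 → 375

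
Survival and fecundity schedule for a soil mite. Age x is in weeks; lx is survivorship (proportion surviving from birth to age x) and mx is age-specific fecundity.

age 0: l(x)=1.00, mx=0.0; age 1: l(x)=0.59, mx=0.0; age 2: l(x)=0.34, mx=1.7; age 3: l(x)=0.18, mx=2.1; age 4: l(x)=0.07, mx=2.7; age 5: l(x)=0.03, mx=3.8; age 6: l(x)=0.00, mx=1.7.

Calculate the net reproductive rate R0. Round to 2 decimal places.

lx·mx by age: 0, 0, 0.578, 0.378, 0.189, 0.114, 0
R0 = Σ lx·mx = 1.259 → 1.26

1.26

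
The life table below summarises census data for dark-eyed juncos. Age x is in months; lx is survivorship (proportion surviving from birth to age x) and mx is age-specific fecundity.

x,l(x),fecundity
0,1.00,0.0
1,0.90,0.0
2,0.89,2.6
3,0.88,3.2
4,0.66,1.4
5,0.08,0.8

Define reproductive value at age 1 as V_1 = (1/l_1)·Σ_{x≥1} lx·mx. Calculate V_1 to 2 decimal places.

lx·mx for x ≥ 1: 0, 2.314, 2.816, 0.924, 0.064 → sum = 6.118
V_1 = 6.118 / l_1 = 6.118 / 0.9 = 6.797778… → 6.80

6.80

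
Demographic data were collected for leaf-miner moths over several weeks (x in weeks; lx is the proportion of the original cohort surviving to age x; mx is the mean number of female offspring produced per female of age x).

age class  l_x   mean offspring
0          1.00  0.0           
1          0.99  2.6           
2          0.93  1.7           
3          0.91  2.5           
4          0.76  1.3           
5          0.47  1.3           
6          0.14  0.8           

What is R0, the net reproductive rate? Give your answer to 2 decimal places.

8.14

lx·mx by age: 0, 2.574, 1.581, 2.275, 0.988, 0.611, 0.112
R0 = Σ lx·mx = 8.141 → 8.14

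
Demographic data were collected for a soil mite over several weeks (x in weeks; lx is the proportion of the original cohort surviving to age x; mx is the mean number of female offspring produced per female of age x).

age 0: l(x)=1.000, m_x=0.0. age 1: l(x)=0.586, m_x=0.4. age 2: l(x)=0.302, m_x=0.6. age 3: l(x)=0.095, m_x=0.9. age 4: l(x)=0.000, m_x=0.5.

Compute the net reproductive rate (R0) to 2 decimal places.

0.50

lx·mx by age: 0, 0.2344, 0.1812, 0.0855, 0
R0 = Σ lx·mx = 0.5011 → 0.50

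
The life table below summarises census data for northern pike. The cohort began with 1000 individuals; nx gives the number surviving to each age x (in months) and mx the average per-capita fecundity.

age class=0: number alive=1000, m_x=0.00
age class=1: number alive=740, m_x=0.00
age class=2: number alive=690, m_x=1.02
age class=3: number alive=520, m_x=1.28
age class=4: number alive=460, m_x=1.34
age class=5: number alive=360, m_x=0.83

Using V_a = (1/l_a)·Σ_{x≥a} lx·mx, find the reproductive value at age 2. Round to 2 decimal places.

3.31

lx = nx/n0 = nx/1000: 1, 0.74, 0.69, 0.52, 0.46, 0.36
lx·mx for x ≥ 2: 0.7038, 0.6656, 0.6164, 0.2988 → sum = 2.2846
V_2 = 2.2846 / l_2 = 2.2846 / 0.69 = 3.311014… → 3.31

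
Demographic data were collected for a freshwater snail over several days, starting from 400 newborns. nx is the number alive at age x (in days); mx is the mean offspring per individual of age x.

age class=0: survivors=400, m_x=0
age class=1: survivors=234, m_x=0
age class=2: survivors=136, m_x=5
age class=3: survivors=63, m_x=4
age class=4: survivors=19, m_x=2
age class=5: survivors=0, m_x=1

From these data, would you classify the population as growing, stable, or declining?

growing

lx = nx/n0 = nx/400: 1, 0.585, 0.34, 0.1575, 0.0475, 0
R0 = Σ lx·mx = 0 + 0 + 1.7 + 0.63 + 0.095 + 0 = 2.425
R0 > 1, so the population is growing.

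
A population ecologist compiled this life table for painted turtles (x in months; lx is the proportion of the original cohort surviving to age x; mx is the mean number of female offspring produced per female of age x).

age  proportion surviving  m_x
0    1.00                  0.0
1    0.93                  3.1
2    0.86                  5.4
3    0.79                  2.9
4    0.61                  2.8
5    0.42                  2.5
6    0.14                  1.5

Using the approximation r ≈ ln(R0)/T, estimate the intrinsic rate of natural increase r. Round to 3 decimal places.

R0 = Σ lx·mx = 0 + 2.883 + 4.644 + 2.291 + 1.708 + 1.05 + 0.21 = 12.786
Σ x·lx·mx = 32.386; T = 32.386/12.786 = 2.53293…
r ≈ ln(R0)/T = ln(12.786)/2.53293… = 1.00609… → 1.006

1.006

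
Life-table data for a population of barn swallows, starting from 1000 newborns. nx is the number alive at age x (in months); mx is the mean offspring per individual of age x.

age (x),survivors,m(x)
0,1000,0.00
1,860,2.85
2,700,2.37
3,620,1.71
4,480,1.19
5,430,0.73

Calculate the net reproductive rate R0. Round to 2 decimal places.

lx = nx/n0 = nx/1000: 1, 0.86, 0.7, 0.62, 0.48, 0.43
lx·mx by age: 0, 2.451, 1.659, 1.0602, 0.5712, 0.3139
R0 = Σ lx·mx = 6.0553 → 6.06

6.06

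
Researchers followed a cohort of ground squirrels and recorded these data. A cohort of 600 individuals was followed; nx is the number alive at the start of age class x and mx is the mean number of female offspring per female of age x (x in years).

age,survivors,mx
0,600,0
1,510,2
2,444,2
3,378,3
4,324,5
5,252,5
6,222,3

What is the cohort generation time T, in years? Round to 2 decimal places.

3.49

lx = nx/n0 = nx/600: 1, 0.85, 0.74, 0.63, 0.54, 0.42, 0.37
lx·mx: 0, 1.7, 1.48, 1.89, 2.7, 2.1, 1.11 → R0 = 10.98
x·lx·mx: 0, 1.7, 2.96, 5.67, 10.8, 10.5, 6.66 → Σ = 38.29
T = 38.29 / 10.98 = 3.48725… → 3.49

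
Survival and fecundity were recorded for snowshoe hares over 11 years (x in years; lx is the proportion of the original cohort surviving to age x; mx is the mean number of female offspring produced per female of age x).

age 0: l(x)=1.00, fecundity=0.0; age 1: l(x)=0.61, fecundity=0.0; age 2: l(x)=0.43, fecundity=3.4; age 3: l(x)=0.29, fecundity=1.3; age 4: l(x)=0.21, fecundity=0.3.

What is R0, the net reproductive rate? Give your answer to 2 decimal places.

lx·mx by age: 0, 0, 1.462, 0.377, 0.063
R0 = Σ lx·mx = 1.902 → 1.90

1.90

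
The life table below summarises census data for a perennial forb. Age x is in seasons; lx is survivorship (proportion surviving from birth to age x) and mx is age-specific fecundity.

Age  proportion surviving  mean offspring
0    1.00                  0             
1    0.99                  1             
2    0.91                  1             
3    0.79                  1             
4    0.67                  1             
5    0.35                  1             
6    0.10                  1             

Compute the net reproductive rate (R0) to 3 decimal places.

lx·mx by age: 0, 0.99, 0.91, 0.79, 0.67, 0.35, 0.1
R0 = Σ lx·mx = 3.81 → 3.810

3.810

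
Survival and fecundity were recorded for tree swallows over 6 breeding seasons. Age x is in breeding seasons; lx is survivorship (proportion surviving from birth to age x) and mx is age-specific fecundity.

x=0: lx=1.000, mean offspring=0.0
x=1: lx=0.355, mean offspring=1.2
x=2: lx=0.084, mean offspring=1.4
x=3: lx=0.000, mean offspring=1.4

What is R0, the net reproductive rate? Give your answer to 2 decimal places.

0.54

lx·mx by age: 0, 0.426, 0.1176, 0
R0 = Σ lx·mx = 0.5436 → 0.54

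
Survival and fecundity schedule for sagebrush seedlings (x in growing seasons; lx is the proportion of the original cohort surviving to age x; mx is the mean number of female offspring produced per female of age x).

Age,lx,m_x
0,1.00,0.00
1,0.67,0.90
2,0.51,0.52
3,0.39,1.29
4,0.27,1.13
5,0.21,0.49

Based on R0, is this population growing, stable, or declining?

growing

R0 = Σ lx·mx = 0 + 0.603 + 0.2652 + 0.5031 + 0.3051 + 0.1029 = 1.7793
R0 > 1, so the population is growing.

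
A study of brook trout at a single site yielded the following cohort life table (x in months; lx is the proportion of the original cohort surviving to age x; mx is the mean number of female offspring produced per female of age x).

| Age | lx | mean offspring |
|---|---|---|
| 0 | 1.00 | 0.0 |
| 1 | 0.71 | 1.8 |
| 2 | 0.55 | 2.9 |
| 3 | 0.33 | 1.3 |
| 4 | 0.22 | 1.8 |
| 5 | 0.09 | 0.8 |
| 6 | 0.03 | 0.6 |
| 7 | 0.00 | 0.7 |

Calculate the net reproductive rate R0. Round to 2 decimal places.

lx·mx by age: 0, 1.278, 1.595, 0.429, 0.396, 0.072, 0.018, 0
R0 = Σ lx·mx = 3.788 → 3.79

3.79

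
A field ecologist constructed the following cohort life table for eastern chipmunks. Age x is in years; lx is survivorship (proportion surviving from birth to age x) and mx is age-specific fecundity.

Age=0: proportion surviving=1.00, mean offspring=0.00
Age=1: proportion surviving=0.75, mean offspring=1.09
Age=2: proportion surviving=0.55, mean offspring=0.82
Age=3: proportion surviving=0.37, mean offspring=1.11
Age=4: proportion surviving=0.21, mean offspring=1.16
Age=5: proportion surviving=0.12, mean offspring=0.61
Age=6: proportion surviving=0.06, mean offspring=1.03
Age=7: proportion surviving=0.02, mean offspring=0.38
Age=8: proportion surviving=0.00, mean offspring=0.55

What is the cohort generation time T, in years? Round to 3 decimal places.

2.283

lx·mx: 0, 0.8175, 0.451, 0.4107, 0.2436, 0.0732, 0.0618, 0.0076, 0 → R0 = 2.0654
x·lx·mx: 0, 0.8175, 0.902, 1.2321, 0.9744, 0.366, 0.3708, 0.0532, 0 → Σ = 4.716
T = 4.716 / 2.0654 = 2.283335… → 2.283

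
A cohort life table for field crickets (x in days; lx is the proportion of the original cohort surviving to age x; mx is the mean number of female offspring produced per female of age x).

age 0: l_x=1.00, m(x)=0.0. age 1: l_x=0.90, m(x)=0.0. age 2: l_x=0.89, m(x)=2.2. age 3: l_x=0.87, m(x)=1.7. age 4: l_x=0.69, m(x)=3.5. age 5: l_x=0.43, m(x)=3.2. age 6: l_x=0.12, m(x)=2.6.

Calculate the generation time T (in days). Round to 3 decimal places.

3.550

lx·mx: 0, 0, 1.958, 1.479, 2.415, 1.376, 0.312 → R0 = 7.54
x·lx·mx: 0, 0, 3.916, 4.437, 9.66, 6.88, 1.872 → Σ = 26.765
T = 26.765 / 7.54 = 3.549735… → 3.550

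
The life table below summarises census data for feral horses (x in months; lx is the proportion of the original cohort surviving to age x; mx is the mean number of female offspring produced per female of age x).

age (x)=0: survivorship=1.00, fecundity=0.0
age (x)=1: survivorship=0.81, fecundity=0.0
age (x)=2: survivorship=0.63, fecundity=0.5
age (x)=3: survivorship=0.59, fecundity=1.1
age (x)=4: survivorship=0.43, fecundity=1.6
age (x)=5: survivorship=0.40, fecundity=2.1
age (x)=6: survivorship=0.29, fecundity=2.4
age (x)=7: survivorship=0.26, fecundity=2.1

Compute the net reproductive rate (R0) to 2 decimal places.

3.73

lx·mx by age: 0, 0, 0.315, 0.649, 0.688, 0.84, 0.696, 0.546
R0 = Σ lx·mx = 3.734 → 3.73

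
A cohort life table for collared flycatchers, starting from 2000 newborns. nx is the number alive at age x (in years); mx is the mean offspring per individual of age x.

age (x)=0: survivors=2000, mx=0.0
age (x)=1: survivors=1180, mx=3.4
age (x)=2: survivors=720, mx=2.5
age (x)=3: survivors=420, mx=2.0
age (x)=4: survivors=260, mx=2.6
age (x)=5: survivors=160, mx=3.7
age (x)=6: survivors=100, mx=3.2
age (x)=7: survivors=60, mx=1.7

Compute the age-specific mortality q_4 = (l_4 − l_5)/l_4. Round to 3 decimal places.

lx = nx/n0 = nx/2000: 1, 0.59, 0.36, 0.21, 0.13, 0.08, 0.05, 0.03
q_4 = (l_4 − l_5) / l_4 = (0.13 − 0.08) / 0.13
     = 0.05 / 0.13 = 0.384615… → 0.385

0.385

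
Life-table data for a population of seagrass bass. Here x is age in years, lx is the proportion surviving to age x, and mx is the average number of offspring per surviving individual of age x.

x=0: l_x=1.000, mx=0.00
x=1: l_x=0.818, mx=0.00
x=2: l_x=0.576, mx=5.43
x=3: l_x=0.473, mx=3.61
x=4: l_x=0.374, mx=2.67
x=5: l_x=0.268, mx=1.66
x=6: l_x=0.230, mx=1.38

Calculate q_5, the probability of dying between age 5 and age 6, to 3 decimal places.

q_5 = (l_5 − l_6) / l_5 = (0.268 − 0.23) / 0.268
     = 0.038 / 0.268 = 0.141791… → 0.142

0.142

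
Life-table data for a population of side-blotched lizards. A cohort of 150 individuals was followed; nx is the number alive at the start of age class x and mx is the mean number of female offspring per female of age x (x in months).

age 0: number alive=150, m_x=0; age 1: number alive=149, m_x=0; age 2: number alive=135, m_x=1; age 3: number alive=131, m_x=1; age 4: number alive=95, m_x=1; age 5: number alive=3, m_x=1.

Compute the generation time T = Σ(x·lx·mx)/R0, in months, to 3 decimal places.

lx = nx/n0 = nx/150: 1, 0.99333…, 0.9, 0.87333…, 0.63333…, 0.02
lx·mx: 0, 0, 0.9, 0.873333…, 0.633333…, 0.02 → R0 = 2.426667…
x·lx·mx: 0, 0, 1.8, 2.62…, 2.533333…, 0.1 → Σ = 7.053333…
T = 7.053333… / 2.426667… = 2.906593… → 2.907

2.907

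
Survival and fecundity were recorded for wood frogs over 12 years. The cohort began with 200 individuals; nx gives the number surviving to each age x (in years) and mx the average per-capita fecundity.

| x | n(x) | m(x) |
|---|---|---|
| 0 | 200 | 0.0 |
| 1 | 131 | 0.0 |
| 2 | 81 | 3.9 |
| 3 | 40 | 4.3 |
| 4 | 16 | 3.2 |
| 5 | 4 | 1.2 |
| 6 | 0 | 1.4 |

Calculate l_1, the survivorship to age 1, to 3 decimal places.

l_1 = n_1/n_0 = 131/200 = 0.655 → 0.655

0.655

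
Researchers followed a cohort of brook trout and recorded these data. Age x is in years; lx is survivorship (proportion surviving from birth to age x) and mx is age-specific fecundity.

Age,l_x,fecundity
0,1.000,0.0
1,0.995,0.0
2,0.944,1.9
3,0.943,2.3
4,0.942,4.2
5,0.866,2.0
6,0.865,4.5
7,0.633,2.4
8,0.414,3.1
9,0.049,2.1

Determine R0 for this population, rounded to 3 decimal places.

16.449

lx·mx by age: 0, 0, 1.7936, 2.1689, 3.9564, 1.732, 3.8925, 1.5192, 1.2834, 0.1029
R0 = Σ lx·mx = 16.4489 → 16.449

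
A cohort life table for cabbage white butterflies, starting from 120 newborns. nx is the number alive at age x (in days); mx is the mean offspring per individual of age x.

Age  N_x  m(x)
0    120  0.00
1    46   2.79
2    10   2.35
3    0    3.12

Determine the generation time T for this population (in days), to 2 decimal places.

lx = nx/n0 = nx/120: 1, 0.38333…, 0.08333…, 0
lx·mx: 0, 1.0695…, 0.195833…, 0 → R0 = 1.265333…
x·lx·mx: 0, 1.0695…, 0.391667…, 0 → Σ = 1.461167…
T = 1.461167… / 1.265333… = 1.154768… → 1.15

1.15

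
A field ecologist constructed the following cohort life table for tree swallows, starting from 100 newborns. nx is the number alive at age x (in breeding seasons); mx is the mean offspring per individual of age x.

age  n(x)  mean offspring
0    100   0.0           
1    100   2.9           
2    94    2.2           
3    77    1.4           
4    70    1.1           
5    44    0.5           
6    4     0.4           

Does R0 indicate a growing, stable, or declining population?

growing

lx = nx/n0 = nx/100: 1, 1, 0.94, 0.77, 0.7, 0.44, 0.04
R0 = Σ lx·mx = 0 + 2.9 + 2.068 + 1.078 + 0.77 + 0.22 + 0.016 = 7.052
R0 > 1, so the population is growing.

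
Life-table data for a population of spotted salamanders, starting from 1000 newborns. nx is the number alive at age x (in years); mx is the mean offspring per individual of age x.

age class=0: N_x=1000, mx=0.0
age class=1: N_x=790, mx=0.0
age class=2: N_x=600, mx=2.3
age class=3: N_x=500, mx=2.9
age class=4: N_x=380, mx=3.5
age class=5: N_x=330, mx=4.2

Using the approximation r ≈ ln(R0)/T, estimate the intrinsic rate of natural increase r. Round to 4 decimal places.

lx = nx/n0 = nx/1000: 1, 0.79, 0.6, 0.5, 0.38, 0.33
R0 = Σ lx·mx = 0 + 0 + 1.38 + 1.45 + 1.33 + 1.386 = 5.546
Σ x·lx·mx = 19.36; T = 19.36/5.546 = 3.4908…
r ≈ ln(R0)/T = ln(5.546)/3.4908… = 0.49074… → 0.4907

0.4907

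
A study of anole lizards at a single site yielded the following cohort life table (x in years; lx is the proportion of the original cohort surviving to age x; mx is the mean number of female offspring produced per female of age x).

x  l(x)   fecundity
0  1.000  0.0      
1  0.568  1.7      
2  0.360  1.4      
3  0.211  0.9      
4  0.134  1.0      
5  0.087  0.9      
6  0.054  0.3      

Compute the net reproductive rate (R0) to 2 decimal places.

lx·mx by age: 0, 0.9656, 0.504, 0.1899, 0.134, 0.0783, 0.0162
R0 = Σ lx·mx = 1.888 → 1.89

1.89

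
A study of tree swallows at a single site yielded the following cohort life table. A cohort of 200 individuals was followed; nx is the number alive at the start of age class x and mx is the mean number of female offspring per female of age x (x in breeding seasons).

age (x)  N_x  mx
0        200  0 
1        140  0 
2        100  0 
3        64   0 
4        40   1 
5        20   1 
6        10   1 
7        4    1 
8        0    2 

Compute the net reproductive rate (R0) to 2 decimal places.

0.37

lx = nx/n0 = nx/200: 1, 0.7, 0.5, 0.32, 0.2, 0.1, 0.05, 0.02, 0
lx·mx by age: 0, 0, 0, 0, 0.2, 0.1, 0.05, 0.02, 0
R0 = Σ lx·mx = 0.37 → 0.37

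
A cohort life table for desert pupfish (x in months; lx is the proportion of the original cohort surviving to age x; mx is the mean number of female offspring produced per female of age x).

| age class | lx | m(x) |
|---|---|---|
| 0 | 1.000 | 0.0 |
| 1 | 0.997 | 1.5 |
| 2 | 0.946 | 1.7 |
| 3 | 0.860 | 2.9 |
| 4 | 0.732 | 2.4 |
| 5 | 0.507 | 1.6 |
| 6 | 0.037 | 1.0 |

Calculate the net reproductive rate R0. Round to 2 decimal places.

8.20

lx·mx by age: 0, 1.4955, 1.6082, 2.494, 1.7568, 0.8112, 0.037
R0 = Σ lx·mx = 8.2027 → 8.20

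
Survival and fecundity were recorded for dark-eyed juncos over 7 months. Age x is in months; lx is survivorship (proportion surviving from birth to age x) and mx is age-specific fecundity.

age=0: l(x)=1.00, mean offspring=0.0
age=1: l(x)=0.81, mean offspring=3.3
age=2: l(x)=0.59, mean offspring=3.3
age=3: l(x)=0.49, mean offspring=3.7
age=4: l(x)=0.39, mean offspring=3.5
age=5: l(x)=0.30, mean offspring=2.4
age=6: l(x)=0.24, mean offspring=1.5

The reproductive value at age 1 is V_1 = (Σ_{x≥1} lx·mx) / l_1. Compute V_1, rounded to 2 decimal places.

10.96

lx·mx for x ≥ 1: 2.673, 1.947, 1.813, 1.365, 0.72, 0.36 → sum = 8.878
V_1 = 8.878 / l_1 = 8.878 / 0.81 = 10.960494… → 10.96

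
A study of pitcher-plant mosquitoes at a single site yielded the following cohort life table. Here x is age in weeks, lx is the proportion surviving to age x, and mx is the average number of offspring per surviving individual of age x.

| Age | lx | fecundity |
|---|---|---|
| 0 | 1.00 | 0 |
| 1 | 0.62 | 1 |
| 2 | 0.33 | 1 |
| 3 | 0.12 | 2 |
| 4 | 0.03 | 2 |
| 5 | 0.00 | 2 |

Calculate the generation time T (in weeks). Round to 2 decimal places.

1.79

lx·mx: 0, 0.62, 0.33, 0.24, 0.06, 0 → R0 = 1.25
x·lx·mx: 0, 0.62, 0.66, 0.72, 0.24, 0 → Σ = 2.24
T = 2.24 / 1.25 = 1.792 → 1.79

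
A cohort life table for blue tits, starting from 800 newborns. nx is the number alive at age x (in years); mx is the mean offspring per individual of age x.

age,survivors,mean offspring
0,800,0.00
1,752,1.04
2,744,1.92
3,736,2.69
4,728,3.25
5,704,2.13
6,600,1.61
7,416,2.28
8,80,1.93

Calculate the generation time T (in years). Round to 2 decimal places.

lx = nx/n0 = nx/800: 1, 0.94, 0.93, 0.92, 0.91, 0.88, 0.75, 0.52, 0.1
lx·mx: 0, 0.9776, 1.7856, 2.4748, 2.9575, 1.8744, 1.2075, 1.1856, 0.193 → R0 = 12.656
x·lx·mx: 0, 0.9776, 3.5712, 7.4244, 11.83, 9.372, 7.245, 8.2992, 1.544 → Σ = 50.2634
T = 50.2634 / 12.656 = 3.971508… → 3.97

3.97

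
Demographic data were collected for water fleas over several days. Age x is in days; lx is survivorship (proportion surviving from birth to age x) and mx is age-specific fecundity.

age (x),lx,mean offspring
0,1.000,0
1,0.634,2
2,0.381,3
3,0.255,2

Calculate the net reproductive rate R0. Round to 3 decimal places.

lx·mx by age: 0, 1.268, 1.143, 0.51
R0 = Σ lx·mx = 2.921 → 2.921

2.921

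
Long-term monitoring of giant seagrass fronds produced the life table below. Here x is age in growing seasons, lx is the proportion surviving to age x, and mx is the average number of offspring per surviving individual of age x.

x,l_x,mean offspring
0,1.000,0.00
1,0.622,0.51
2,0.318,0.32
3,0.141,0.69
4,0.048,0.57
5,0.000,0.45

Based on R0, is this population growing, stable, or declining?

R0 = Σ lx·mx = 0 + 0.31722 + 0.10176 + 0.09729 + 0.02736 + 0 = 0.54363
R0 < 1, so the population is declining.

declining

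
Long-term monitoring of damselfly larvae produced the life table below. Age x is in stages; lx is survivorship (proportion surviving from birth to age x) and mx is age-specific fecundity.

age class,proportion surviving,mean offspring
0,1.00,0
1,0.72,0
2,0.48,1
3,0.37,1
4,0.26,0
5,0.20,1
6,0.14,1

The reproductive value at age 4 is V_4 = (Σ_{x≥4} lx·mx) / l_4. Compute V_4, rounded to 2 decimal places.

lx·mx for x ≥ 4: 0, 0.2, 0.14 → sum = 0.34
V_4 = 0.34 / l_4 = 0.34 / 0.26 = 1.307692… → 1.31

1.31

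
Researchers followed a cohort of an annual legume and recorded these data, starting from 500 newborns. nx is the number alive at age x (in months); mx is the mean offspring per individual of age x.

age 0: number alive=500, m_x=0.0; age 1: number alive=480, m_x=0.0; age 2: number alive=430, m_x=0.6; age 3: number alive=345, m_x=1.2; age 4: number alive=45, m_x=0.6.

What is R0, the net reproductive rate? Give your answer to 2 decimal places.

lx = nx/n0 = nx/500: 1, 0.96, 0.86, 0.69, 0.09
lx·mx by age: 0, 0, 0.516, 0.828, 0.054
R0 = Σ lx·mx = 1.398 → 1.40

1.40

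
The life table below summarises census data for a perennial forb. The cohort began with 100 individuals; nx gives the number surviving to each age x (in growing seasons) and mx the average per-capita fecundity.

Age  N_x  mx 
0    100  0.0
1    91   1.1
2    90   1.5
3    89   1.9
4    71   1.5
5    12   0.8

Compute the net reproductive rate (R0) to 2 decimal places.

5.20

lx = nx/n0 = nx/100: 1, 0.91, 0.9, 0.89, 0.71, 0.12
lx·mx by age: 0, 1.001, 1.35, 1.691, 1.065, 0.096
R0 = Σ lx·mx = 5.203 → 5.20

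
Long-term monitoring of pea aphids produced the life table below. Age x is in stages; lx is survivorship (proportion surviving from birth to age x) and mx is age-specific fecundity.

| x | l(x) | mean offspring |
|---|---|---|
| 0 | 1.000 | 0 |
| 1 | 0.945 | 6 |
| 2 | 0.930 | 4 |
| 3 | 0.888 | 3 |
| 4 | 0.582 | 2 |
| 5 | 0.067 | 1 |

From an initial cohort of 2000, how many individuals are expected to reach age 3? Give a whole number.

1776

Expected survivors = N0 · l_3 = 2000 × 0.888 = 1776 → 1776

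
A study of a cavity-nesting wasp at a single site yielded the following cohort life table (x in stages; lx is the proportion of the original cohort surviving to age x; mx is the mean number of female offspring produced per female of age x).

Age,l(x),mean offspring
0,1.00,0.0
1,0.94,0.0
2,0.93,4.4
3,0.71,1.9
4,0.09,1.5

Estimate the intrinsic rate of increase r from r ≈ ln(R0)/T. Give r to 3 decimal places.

0.750

R0 = Σ lx·mx = 0 + 0 + 4.092 + 1.349 + 0.135 = 5.576
Σ x·lx·mx = 12.771; T = 12.771/5.576 = 2.29035…
r ≈ ln(R0)/T = ln(5.576)/2.29035… = 0.75031… → 0.750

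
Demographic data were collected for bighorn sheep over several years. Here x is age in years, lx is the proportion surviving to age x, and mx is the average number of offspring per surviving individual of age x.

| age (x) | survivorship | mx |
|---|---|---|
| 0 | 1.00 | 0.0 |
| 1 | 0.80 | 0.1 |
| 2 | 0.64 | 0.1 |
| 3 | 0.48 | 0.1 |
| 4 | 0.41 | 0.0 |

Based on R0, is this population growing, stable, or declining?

declining

R0 = Σ lx·mx = 0 + 0.08 + 0.064 + 0.048 + 0 = 0.192
R0 < 1, so the population is declining.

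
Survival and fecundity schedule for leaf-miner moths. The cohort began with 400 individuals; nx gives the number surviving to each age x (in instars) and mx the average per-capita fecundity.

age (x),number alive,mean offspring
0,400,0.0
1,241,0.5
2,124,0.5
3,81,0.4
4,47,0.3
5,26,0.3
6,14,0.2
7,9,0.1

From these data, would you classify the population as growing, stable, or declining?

declining

lx = nx/n0 = nx/400: 1, 0.6025, 0.31, 0.2025, 0.1175, 0.065, 0.035, 0.0225
R0 = Σ lx·mx = 0 + 0.30125 + 0.155 + 0.081 + 0.03525 + 0.0195 + 0.007 + 0.00225 = 0.60125
R0 < 1, so the population is declining.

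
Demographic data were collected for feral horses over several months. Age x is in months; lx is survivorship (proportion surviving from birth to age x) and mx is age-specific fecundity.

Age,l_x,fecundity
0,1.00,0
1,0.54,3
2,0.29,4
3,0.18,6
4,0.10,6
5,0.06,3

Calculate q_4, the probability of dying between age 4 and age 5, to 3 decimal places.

q_4 = (l_4 − l_5) / l_4 = (0.1 − 0.06) / 0.1
     = 0.04 / 0.1 = 0.4 → 0.400

0.400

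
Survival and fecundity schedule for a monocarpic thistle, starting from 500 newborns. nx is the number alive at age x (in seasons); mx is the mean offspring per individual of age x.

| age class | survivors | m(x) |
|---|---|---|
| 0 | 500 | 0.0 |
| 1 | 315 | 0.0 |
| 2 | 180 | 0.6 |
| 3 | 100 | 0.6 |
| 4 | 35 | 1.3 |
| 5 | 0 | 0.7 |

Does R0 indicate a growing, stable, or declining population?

declining

lx = nx/n0 = nx/500: 1, 0.63, 0.36, 0.2, 0.07, 0
R0 = Σ lx·mx = 0 + 0 + 0.216 + 0.12 + 0.091 + 0 = 0.427
R0 < 1, so the population is declining.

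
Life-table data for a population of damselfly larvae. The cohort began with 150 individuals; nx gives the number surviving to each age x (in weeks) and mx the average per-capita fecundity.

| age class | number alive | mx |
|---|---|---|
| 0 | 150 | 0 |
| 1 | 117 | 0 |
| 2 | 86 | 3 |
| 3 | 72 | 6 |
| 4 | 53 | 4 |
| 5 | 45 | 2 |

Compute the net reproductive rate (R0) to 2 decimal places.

lx = nx/n0 = nx/150: 1, 0.78, 0.57333…, 0.48, 0.35333…, 0.3
lx·mx by age: 0, 0, 1.72…, 2.88, 1.413333…, 0.6
R0 = Σ lx·mx = 6.613333… → 6.61

6.61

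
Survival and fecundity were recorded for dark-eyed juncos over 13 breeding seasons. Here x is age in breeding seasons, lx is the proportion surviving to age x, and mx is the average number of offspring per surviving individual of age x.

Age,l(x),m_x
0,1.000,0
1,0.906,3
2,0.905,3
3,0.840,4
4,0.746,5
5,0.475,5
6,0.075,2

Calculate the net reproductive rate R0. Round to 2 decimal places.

15.05

lx·mx by age: 0, 2.718, 2.715, 3.36, 3.73, 2.375, 0.15
R0 = Σ lx·mx = 15.048 → 15.05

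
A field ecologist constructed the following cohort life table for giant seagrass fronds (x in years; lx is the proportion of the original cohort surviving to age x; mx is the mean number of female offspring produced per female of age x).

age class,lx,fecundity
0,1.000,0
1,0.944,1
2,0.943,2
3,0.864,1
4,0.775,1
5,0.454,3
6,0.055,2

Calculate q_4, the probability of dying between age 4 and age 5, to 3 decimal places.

q_4 = (l_4 − l_5) / l_4 = (0.775 − 0.454) / 0.775
     = 0.321 / 0.775 = 0.414194… → 0.414

0.414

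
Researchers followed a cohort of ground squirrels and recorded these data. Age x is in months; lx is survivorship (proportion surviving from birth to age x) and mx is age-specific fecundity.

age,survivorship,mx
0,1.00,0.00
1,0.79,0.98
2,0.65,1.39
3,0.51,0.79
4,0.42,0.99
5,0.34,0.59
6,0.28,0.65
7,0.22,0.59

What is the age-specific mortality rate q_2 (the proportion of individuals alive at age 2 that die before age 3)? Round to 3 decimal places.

q_2 = (l_2 − l_3) / l_2 = (0.65 − 0.51) / 0.65
     = 0.14 / 0.65 = 0.215385… → 0.215

0.215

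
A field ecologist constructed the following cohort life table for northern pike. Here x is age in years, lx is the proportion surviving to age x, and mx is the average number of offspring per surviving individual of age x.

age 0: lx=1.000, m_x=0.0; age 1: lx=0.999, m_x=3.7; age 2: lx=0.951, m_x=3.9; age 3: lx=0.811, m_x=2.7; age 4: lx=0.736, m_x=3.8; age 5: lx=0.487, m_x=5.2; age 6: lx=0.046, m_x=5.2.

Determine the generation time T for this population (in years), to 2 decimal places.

lx·mx: 0, 3.6963, 3.7089, 2.1897, 2.7968, 2.5324, 0.2392 → R0 = 15.1633
x·lx·mx: 0, 3.6963, 7.4178, 6.5691, 11.1872, 12.662, 1.4352 → Σ = 42.9676
T = 42.9676 / 15.1633 = 2.833658… → 2.83

2.83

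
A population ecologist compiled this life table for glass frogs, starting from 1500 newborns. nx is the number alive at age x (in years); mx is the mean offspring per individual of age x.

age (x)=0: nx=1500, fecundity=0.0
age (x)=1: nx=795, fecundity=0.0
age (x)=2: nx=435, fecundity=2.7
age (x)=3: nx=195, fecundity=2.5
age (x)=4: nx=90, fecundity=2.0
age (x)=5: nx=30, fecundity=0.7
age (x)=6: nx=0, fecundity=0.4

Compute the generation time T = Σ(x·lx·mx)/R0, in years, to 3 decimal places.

lx = nx/n0 = nx/1500: 1, 0.53, 0.29, 0.13, 0.06, 0.02, 0
lx·mx: 0, 0, 0.783, 0.325, 0.12, 0.014, 0 → R0 = 1.242
x·lx·mx: 0, 0, 1.566, 0.975, 0.48, 0.07, 0 → Σ = 3.091
T = 3.091 / 1.242 = 2.488728… → 2.489

2.489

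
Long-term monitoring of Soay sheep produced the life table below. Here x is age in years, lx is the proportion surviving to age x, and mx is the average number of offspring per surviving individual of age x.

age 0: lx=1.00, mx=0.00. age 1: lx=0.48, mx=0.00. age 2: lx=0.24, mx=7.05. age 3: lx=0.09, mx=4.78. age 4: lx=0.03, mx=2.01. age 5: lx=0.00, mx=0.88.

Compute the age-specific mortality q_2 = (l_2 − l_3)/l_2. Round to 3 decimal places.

0.625

q_2 = (l_2 − l_3) / l_2 = (0.24 − 0.09) / 0.24
     = 0.15 / 0.24 = 0.625 → 0.625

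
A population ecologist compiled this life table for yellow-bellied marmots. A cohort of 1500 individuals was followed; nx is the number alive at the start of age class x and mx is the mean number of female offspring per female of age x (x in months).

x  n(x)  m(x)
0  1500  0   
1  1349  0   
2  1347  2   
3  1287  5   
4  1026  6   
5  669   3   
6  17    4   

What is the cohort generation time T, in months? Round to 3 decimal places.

lx = nx/n0 = nx/1500: 1, 0.89933…, 0.898, 0.858, 0.684, 0.446, 0.01133…
lx·mx: 0, 0, 1.796, 4.29, 4.104, 1.338, 0.045333… → R0 = 11.573333…
x·lx·mx: 0, 0, 3.592, 12.87, 16.416, 6.69, 0.272… → Σ = 39.84…
T = 39.84… / 11.573333… = 3.442396… → 3.442

3.442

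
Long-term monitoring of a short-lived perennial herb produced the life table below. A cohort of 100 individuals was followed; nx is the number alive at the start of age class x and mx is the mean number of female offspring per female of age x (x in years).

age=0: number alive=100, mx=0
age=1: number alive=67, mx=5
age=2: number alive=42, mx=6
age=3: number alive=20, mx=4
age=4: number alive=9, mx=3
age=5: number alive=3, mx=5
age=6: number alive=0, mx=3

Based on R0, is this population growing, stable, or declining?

lx = nx/n0 = nx/100: 1, 0.67, 0.42, 0.2, 0.09, 0.03, 0
R0 = Σ lx·mx = 0 + 3.35 + 2.52 + 0.8 + 0.27 + 0.15 + 0 = 7.09
R0 > 1, so the population is growing.

growing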